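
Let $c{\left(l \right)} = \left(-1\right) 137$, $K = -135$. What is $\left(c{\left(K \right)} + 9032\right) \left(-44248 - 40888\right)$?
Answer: $-757284720$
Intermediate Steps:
$c{\left(l \right)} = -137$
$\left(c{\left(K \right)} + 9032\right) \left(-44248 - 40888\right) = \left(-137 + 9032\right) \left(-44248 - 40888\right) = 8895 \left(-85136\right) = -757284720$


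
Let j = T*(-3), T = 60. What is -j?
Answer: 180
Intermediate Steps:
j = -180 (j = 60*(-3) = -180)
-j = -1*(-180) = 180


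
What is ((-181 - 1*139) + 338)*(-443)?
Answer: -7974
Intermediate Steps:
((-181 - 1*139) + 338)*(-443) = ((-181 - 139) + 338)*(-443) = (-320 + 338)*(-443) = 18*(-443) = -7974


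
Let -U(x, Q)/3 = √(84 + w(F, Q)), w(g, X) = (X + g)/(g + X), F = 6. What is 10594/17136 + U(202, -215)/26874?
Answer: 5297/8568 - √85/8958 ≈ 0.61720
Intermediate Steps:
w(g, X) = 1 (w(g, X) = (X + g)/(X + g) = 1)
U(x, Q) = -3*√85 (U(x, Q) = -3*√(84 + 1) = -3*√85)
10594/17136 + U(202, -215)/26874 = 10594/17136 - 3*√85/26874 = 10594*(1/17136) - 3*√85*(1/26874) = 5297/8568 - √85/8958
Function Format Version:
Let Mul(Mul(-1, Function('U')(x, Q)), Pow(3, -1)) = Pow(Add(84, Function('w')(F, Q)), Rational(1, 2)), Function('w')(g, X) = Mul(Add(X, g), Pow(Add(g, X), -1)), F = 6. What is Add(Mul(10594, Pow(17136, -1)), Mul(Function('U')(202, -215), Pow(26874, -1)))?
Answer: Add(Rational(5297, 8568), Mul(Rational(-1, 8958), Pow(85, Rational(1, 2)))) ≈ 0.61720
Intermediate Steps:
Function('w')(g, X) = 1 (Function('w')(g, X) = Mul(Add(X, g), Pow(Add(X, g), -1)) = 1)
Function('U')(x, Q) = Mul(-3, Pow(85, Rational(1, 2))) (Function('U')(x, Q) = Mul(-3, Pow(Add(84, 1), Rational(1, 2))) = Mul(-3, Pow(85, Rational(1, 2))))
Add(Mul(10594, Pow(17136, -1)), Mul(Function('U')(202, -215), Pow(26874, -1))) = Add(Mul(10594, Pow(17136, -1)), Mul(Mul(-3, Pow(85, Rational(1, 2))), Pow(26874, -1))) = Add(Mul(10594, Rational(1, 17136)), Mul(Mul(-3, Pow(85, Rational(1, 2))), Rational(1, 26874))) = Add(Rational(5297, 8568), Mul(Rational(-1, 8958), Pow(85, Rational(1, 2))))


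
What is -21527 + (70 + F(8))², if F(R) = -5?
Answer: -17302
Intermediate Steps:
-21527 + (70 + F(8))² = -21527 + (70 - 5)² = -21527 + 65² = -21527 + 4225 = -17302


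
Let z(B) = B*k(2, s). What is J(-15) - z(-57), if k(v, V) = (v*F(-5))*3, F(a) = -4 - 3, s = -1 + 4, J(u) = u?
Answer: -2409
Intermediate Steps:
s = 3
F(a) = -7
k(v, V) = -21*v (k(v, V) = (v*(-7))*3 = -7*v*3 = -21*v)
z(B) = -42*B (z(B) = B*(-21*2) = B*(-42) = -42*B)
J(-15) - z(-57) = -15 - (-42)*(-57) = -15 - 1*2394 = -15 - 2394 = -2409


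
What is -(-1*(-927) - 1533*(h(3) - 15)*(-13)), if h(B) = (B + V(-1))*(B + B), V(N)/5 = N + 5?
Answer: -2452194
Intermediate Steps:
V(N) = 25 + 5*N (V(N) = 5*(N + 5) = 5*(5 + N) = 25 + 5*N)
h(B) = 2*B*(20 + B) (h(B) = (B + (25 + 5*(-1)))*(B + B) = (B + (25 - 5))*(2*B) = (B + 20)*(2*B) = (20 + B)*(2*B) = 2*B*(20 + B))
-(-1*(-927) - 1533*(h(3) - 15)*(-13)) = -(-1*(-927) - 1533*(2*3*(20 + 3) - 15)*(-13)) = -(927 - 1533*(2*3*23 - 15)*(-13)) = -(927 - 1533*(138 - 15)*(-13)) = -(927 - 188559*(-13)) = -(927 - 1533*(-1599)) = -(927 + 2451267) = -1*2452194 = -2452194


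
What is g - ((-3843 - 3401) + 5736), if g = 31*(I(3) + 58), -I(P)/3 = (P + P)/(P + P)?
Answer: 3213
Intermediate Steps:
I(P) = -3 (I(P) = -3*(P + P)/(P + P) = -3*2*P/(2*P) = -3*2*P*1/(2*P) = -3*1 = -3)
g = 1705 (g = 31*(-3 + 58) = 31*55 = 1705)
g - ((-3843 - 3401) + 5736) = 1705 - ((-3843 - 3401) + 5736) = 1705 - (-7244 + 5736) = 1705 - 1*(-1508) = 1705 + 1508 = 3213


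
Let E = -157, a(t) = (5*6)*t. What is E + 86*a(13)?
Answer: 33383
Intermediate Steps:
a(t) = 30*t
E + 86*a(13) = -157 + 86*(30*13) = -157 + 86*390 = -157 + 33540 = 33383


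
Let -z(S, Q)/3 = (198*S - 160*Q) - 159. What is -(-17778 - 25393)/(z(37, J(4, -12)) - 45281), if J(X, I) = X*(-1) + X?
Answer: -43171/66782 ≈ -0.64645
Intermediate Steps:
J(X, I) = 0 (J(X, I) = -X + X = 0)
z(S, Q) = 477 - 594*S + 480*Q (z(S, Q) = -3*((198*S - 160*Q) - 159) = -3*((-160*Q + 198*S) - 159) = -3*(-159 - 160*Q + 198*S) = 477 - 594*S + 480*Q)
-(-17778 - 25393)/(z(37, J(4, -12)) - 45281) = -(-17778 - 25393)/((477 - 594*37 + 480*0) - 45281) = -(-43171)/((477 - 21978 + 0) - 45281) = -(-43171)/(-21501 - 45281) = -(-43171)/(-66782) = -(-43171)*(-1)/66782 = -1*43171/66782 = -43171/66782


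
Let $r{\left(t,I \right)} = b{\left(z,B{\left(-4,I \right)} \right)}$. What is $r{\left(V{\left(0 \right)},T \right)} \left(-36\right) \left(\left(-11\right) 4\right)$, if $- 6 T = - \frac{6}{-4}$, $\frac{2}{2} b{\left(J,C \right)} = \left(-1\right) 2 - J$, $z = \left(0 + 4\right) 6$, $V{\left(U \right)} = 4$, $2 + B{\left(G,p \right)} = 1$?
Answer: $-41184$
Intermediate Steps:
$B{\left(G,p \right)} = -1$ ($B{\left(G,p \right)} = -2 + 1 = -1$)
$z = 24$ ($z = 4 \cdot 6 = 24$)
$b{\left(J,C \right)} = -2 - J$ ($b{\left(J,C \right)} = \left(-1\right) 2 - J = -2 - J$)
$T = - \frac{1}{4}$ ($T = - \frac{\left(-6\right) \frac{1}{-4}}{6} = - \frac{\left(-6\right) \left(- \frac{1}{4}\right)}{6} = \left(- \frac{1}{6}\right) \frac{3}{2} = - \frac{1}{4} \approx -0.25$)
$r{\left(t,I \right)} = -26$ ($r{\left(t,I \right)} = -2 - 24 = -26$)
$r{\left(V{\left(0 \right)},T \right)} \left(-36\right) \left(\left(-11\right) 4\right) = \left(-26\right) \left(-36\right) \left(\left(-11\right) 4\right) = 936 \left(-44\right) = -41184$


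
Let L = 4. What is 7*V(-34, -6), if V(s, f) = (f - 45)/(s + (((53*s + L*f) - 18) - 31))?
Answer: 357/1909 ≈ 0.18701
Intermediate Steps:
V(s, f) = (-45 + f)/(-49 + 4*f + 54*s) (V(s, f) = (f - 45)/(s + (((53*s + 4*f) - 18) - 31)) = (-45 + f)/(s + (((4*f + 53*s) - 18) - 31)) = (-45 + f)/(s + ((-18 + 4*f + 53*s) - 31)) = (-45 + f)/(s + (-49 + 4*f + 53*s)) = (-45 + f)/(-49 + 4*f + 54*s))
7*V(-34, -6) = 7*((-45 - 6)/(-49 + 4*(-6) + 54*(-34))) = 7*(-51/(-49 - 24 - 1836)) = 7*(-51/(-1909)) = 7*(-1/1909*(-51)) = 7*(51/1909) = 357/1909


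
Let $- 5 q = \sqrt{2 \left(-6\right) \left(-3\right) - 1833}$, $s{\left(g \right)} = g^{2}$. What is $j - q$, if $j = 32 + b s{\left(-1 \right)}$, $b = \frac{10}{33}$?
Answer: $\frac{1066}{33} + \frac{i \sqrt{1797}}{5} \approx 32.303 + 8.4782 i$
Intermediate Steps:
$b = \frac{10}{33}$ ($b = 10 \cdot \frac{1}{33} = \frac{10}{33} \approx 0.30303$)
$q = - \frac{i \sqrt{1797}}{5}$ ($q = - \frac{\sqrt{2 \left(-6\right) \left(-3\right) - 1833}}{5} = - \frac{\sqrt{\left(-12\right) \left(-3\right) - 1833}}{5} = - \frac{\sqrt{36 - 1833}}{5} = - \frac{\sqrt{-1797}}{5} = - \frac{i \sqrt{1797}}{5} \approx - 8.4782 i$)
$j = \frac{1066}{33}$ ($j = 32 + \frac{10 \left(-1\right)^{2}}{33} = 32 + \frac{10}{33} \cdot 1 = 32 + \frac{10}{33} = \frac{1066}{33} \approx 32.303$)
$j - q = \frac{1066}{33} - - \frac{i \sqrt{1797}}{5} = \frac{1066}{33} + \frac{i \sqrt{1797}}{5}$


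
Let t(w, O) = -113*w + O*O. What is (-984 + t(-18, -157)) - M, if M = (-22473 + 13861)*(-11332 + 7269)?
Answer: -34964857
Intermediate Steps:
t(w, O) = O**2 - 113*w (t(w, O) = -113*w + O**2 = O**2 - 113*w)
M = 34990556 (M = -8612*(-4063) = 34990556)
(-984 + t(-18, -157)) - M = (-984 + ((-157)**2 - 113*(-18))) - 1*34990556 = (-984 + (24649 + 2034)) - 34990556 = (-984 + 26683) - 34990556 = 25699 - 34990556 = -34964857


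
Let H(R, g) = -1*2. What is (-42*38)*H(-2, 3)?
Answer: 3192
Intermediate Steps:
H(R, g) = -2
(-42*38)*H(-2, 3) = -42*38*(-2) = -1596*(-2) = 3192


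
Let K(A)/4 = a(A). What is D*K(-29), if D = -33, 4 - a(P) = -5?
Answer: -1188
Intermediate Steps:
a(P) = 9 (a(P) = 4 - 1*(-5) = 4 + 5 = 9)
K(A) = 36 (K(A) = 4*9 = 36)
D*K(-29) = -33*36 = -1188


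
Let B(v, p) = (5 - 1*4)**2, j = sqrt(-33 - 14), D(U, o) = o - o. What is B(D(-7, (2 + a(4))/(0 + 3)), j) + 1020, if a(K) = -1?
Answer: 1021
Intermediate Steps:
D(U, o) = 0
j = I*sqrt(47) (j = sqrt(-47) = I*sqrt(47) ≈ 6.8557*I)
B(v, p) = 1 (B(v, p) = (5 - 4)**2 = 1**2 = 1)
B(D(-7, (2 + a(4))/(0 + 3)), j) + 1020 = 1 + 1020 = 1021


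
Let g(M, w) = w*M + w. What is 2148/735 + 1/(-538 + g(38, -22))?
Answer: 999291/342020 ≈ 2.9217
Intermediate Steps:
g(M, w) = w + M*w (g(M, w) = M*w + w = w + M*w)
2148/735 + 1/(-538 + g(38, -22)) = 2148/735 + 1/(-538 - 22*(1 + 38)) = 2148*(1/735) + 1/(-538 - 22*39) = 716/245 + 1/(-538 - 858) = 716/245 + 1/(-1396) = 716/245 - 1/1396 = 999291/342020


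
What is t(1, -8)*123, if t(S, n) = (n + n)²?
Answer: 31488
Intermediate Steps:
t(S, n) = 4*n² (t(S, n) = (2*n)² = 4*n²)
t(1, -8)*123 = (4*(-8)²)*123 = (4*64)*123 = 256*123 = 31488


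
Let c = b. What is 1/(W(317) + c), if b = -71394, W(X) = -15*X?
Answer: -1/76149 ≈ -1.3132e-5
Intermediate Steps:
c = -71394
1/(W(317) + c) = 1/(-15*317 - 71394) = 1/(-4755 - 71394) = 1/(-76149) = -1/76149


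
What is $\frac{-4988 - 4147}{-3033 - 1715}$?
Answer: $\frac{9135}{4748} \approx 1.924$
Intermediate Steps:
$\frac{-4988 - 4147}{-3033 - 1715} = - \frac{9135}{-4748} = \left(-9135\right) \left(- \frac{1}{4748}\right) = \frac{9135}{4748}$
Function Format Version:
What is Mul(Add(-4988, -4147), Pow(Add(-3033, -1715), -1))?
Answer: Rational(9135, 4748) ≈ 1.9240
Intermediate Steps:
Mul(Add(-4988, -4147), Pow(Add(-3033, -1715), -1)) = Mul(-9135, Pow(-4748, -1)) = Mul(-9135, Rational(-1, 4748)) = Rational(9135, 4748)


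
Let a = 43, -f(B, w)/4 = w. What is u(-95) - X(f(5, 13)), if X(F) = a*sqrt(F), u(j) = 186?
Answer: 186 - 86*I*sqrt(13) ≈ 186.0 - 310.08*I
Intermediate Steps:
f(B, w) = -4*w
X(F) = 43*sqrt(F)
u(-95) - X(f(5, 13)) = 186 - 43*sqrt(-4*13) = 186 - 43*sqrt(-52) = 186 - 43*2*I*sqrt(13) = 186 - 86*I*sqrt(13)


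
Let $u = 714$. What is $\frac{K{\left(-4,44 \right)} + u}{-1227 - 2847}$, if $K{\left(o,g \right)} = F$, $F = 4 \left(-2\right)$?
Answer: $- \frac{353}{2037} \approx -0.17329$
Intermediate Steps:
$F = -8$
$K{\left(o,g \right)} = -8$
$\frac{K{\left(-4,44 \right)} + u}{-1227 - 2847} = \frac{-8 + 714}{-1227 - 2847} = \frac{706}{-4074} = 706 \left(- \frac{1}{4074}\right) = - \frac{353}{2037}$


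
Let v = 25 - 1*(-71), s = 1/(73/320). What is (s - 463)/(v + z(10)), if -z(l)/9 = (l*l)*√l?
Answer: 33479/6152367 + 836975*√10/16406312 ≈ 0.16677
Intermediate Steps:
z(l) = -9*l^(5/2) (z(l) = -9*l*l*√l = -9*l²*√l = -9*l^(5/2))
s = 320/73 (s = 1/(73*(1/320)) = 1/(73/320) = 320/73 ≈ 4.3836)
v = 96 (v = 25 + 71 = 96)
(s - 463)/(v + z(10)) = (320/73 - 463)/(96 - 900*√10) = -33479/(73*(96 - 900*√10))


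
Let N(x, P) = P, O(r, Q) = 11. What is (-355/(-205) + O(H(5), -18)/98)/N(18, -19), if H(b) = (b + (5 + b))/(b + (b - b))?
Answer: -7409/76342 ≈ -0.097050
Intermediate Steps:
H(b) = (5 + 2*b)/b (H(b) = (5 + 2*b)/(b + 0) = (5 + 2*b)/b)
(-355/(-205) + O(H(5), -18)/98)/N(18, -19) = (-355/(-205) + 11/98)/(-19) = (-355*(-1/205) + 11*(1/98))*(-1/19) = (71/41 + 11/98)*(-1/19) = (7409/4018)*(-1/19) = -7409/76342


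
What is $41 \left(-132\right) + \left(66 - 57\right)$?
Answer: $-5403$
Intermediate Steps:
$41 \left(-132\right) + \left(66 - 57\right) = -5412 + \left(66 - 57\right) = -5412 + 9 = -5403$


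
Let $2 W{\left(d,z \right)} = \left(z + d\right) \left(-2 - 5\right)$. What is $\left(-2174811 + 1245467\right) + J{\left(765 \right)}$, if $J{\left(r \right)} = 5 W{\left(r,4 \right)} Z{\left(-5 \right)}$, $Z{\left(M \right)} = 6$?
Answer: $-1010089$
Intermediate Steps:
$W{\left(d,z \right)} = - \frac{7 d}{2} - \frac{7 z}{2}$ ($W{\left(d,z \right)} = \frac{\left(z + d\right) \left(-2 - 5\right)}{2} = \frac{\left(d + z\right) \left(-7\right)}{2} = \frac{- 7 d - 7 z}{2} = - \frac{7 d}{2} - \frac{7 z}{2}$)
$J{\left(r \right)} = -420 - 105 r$ ($J{\left(r \right)} = 5 \left(- \frac{7 r}{2} - 14\right) 6 = 5 \left(-14 - \frac{7 r}{2}\right) 6 = \left(-70 - \frac{35 r}{2}\right) 6 = -420 - 105 r$)
$\left(-2174811 + 1245467\right) + J{\left(765 \right)} = \left(-2174811 + 1245467\right) - 80745 = -929344 - 80745 = -1010089$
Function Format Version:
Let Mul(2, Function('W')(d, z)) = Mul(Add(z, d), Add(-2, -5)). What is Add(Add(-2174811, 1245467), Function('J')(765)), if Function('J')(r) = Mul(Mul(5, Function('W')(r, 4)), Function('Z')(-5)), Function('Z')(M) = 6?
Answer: -1010089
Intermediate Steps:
Function('W')(d, z) = Add(Mul(Rational(-7, 2), d), Mul(Rational(-7, 2), z)) (Function('W')(d, z) = Mul(Rational(1, 2), Mul(Add(z, d), Add(-2, -5))) = Mul(Rational(1, 2), Mul(Add(d, z), -7)) = Mul(Rational(1, 2), Add(Mul(-7, d), Mul(-7, z))) = Add(Mul(Rational(-7, 2), d), Mul(Rational(-7, 2), z)))
Function('J')(r) = Add(-420, Mul(-105, r)) (Function('J')(r) = Mul(Mul(5, Add(Mul(Rational(-7, 2), r), Mul(Rational(-7, 2), 4))), 6) = Mul(Mul(5, Add(Mul(Rational(-7, 2), r), -14)), 6) = Mul(Mul(5, Add(-14, Mul(Rational(-7, 2), r))), 6) = Mul(Add(-70, Mul(Rational(-35, 2), r)), 6) = Add(-420, Mul(-105, r)))
Add(Add(-2174811, 1245467), Function('J')(765)) = Add(Add(-2174811, 1245467), Add(-420, Mul(-105, 765))) = Add(-929344, Add(-420, -80325)) = Add(-929344, -80745) = -1010089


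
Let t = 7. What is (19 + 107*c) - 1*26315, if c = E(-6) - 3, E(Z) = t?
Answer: -25868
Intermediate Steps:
E(Z) = 7
c = 4 (c = 7 - 3 = 4)
(19 + 107*c) - 1*26315 = (19 + 107*4) - 1*26315 = (19 + 428) - 26315 = 447 - 26315 = -25868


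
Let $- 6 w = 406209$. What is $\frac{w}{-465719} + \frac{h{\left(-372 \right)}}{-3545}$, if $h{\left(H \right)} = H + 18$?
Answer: $\frac{809732687}{3301947710} \approx 0.24523$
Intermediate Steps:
$h{\left(H \right)} = 18 + H$
$w = - \frac{135403}{2}$ ($w = \left(- \frac{1}{6}\right) 406209 = - \frac{135403}{2} \approx -67702.0$)
$\frac{w}{-465719} + \frac{h{\left(-372 \right)}}{-3545} = - \frac{135403}{2 \left(-465719\right)} + \frac{18 - 372}{-3545} = \left(- \frac{135403}{2}\right) \left(- \frac{1}{465719}\right) - - \frac{354}{3545} = \frac{135403}{931438} + \frac{354}{3545} = \frac{809732687}{3301947710}$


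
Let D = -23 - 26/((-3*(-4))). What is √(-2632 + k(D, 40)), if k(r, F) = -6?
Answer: I*√2638 ≈ 51.361*I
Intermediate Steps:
D = -151/6 (D = -23 - 26/12 = -23 - 1*13/6 = -23 - 13/6 = -151/6 ≈ -25.167)
√(-2632 + k(D, 40)) = √(-2632 - 6) = √(-2638) = I*√2638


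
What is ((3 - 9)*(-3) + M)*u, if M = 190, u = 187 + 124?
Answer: 64688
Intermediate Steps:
u = 311
((3 - 9)*(-3) + M)*u = ((3 - 9)*(-3) + 190)*311 = (-6*(-3) + 190)*311 = (18 + 190)*311 = 208*311 = 64688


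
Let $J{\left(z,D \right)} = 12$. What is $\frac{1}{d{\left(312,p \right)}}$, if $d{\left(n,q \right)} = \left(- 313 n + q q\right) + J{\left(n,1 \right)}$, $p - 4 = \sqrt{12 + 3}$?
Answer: $- \frac{97613}{9528296809} - \frac{8 \sqrt{15}}{9528296809} \approx -1.0248 \cdot 10^{-5}$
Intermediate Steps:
$p = 4 + \sqrt{15}$ ($p = 4 + \sqrt{12 + 3} = 4 + \sqrt{15} \approx 7.873$)
$d{\left(n,q \right)} = 12 + q^{2} - 313 n$ ($d{\left(n,q \right)} = \left(- 313 n + q q\right) + 12 = \left(- 313 n + q^{2}\right) + 12 = \left(q^{2} - 313 n\right) + 12 = 12 + q^{2} - 313 n$)
$\frac{1}{d{\left(312,p \right)}} = \frac{1}{12 + \left(4 + \sqrt{15}\right)^{2} - 97656} = \frac{1}{-97644 + \left(4 + \sqrt{15}\right)^{2}}$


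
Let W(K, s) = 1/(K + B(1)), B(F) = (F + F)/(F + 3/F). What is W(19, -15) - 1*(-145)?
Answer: 5657/39 ≈ 145.05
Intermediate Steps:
B(F) = 2*F/(F + 3/F) (B(F) = (2*F)/(F + 3/F) = 2*F/(F + 3/F))
W(K, s) = 1/(1/2 + K) (W(K, s) = 1/(K + 2*1**2/(3 + 1**2)) = 1/(K + 2*1/(3 + 1)) = 1/(K + 2*1/4) = 1/(K + 2*1*(1/4)) = 1/(K + 1/2) = 1/(1/2 + K))
W(19, -15) - 1*(-145) = 2/(1 + 2*19) - 1*(-145) = 2/(1 + 38) + 145 = 2/39 + 145 = 5657/39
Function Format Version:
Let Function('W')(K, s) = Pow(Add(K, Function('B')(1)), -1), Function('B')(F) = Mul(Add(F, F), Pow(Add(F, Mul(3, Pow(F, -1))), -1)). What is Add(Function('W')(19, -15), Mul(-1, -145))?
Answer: Rational(5657, 39) ≈ 145.05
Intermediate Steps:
Function('B')(F) = Mul(2, F, Pow(Add(F, Mul(3, Pow(F, -1))), -1)) (Function('B')(F) = Mul(Mul(2, F), Pow(Add(F, Mul(3, Pow(F, -1))), -1)) = Mul(2, F, Pow(Add(F, Mul(3, Pow(F, -1))), -1)))
Function('W')(K, s) = Pow(Add(Rational(1, 2), K), -1) (Function('W')(K, s) = Pow(Add(K, Mul(2, Pow(1, 2), Pow(Add(3, Pow(1, 2)), -1))), -1) = Pow(Add(K, Mul(2, 1, Pow(Add(3, 1), -1))), -1) = Pow(Add(K, Mul(2, 1, Pow(4, -1))), -1) = Pow(Add(K, Mul(2, 1, Rational(1, 4))), -1) = Pow(Add(K, Rational(1, 2)), -1) = Pow(Add(Rational(1, 2), K), -1))
Add(Function('W')(19, -15), Mul(-1, -145)) = Add(Mul(2, Pow(Add(1, Mul(2, 19)), -1)), Mul(-1, -145)) = Add(Mul(2, Pow(Add(1, 38), -1)), 145) = Add(Mul(2, Pow(39, -1)), 145) = Add(Mul(2, Rational(1, 39)), 145) = Add(Rational(2, 39), 145) = Rational(5657, 39)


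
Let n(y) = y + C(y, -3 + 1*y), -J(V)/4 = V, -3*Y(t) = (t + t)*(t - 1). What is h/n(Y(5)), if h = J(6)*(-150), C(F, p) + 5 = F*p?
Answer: 6480/359 ≈ 18.050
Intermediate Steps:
Y(t) = -2*t*(-1 + t)/3 (Y(t) = -(t + t)*(t - 1)/3 = -2*t*(-1 + t)/3)
C(F, p) = -5 + F*p
J(V) = -4*V
h = 3600 (h = -4*6*(-150) = -24*(-150) = 3600)
n(y) = -5 + y + y*(-3 + y) (n(y) = y + (-5 + y*(-3 + 1*y)) = y + (-5 + y*(-3 + y)) = -5 + y + y*(-3 + y))
h/n(Y(5)) = 3600/(-5 + (⅔)*5*(1 - 1*5) + ((⅔)*5*(1 - 1*5))*(-3 + (⅔)*5*(1 - 1*5))) = 3600/(-5 + (⅔)*5*(1 - 5) + ((⅔)*5*(1 - 5))*(-3 + (⅔)*5*(1 - 5))) = 3600/(-5 + (⅔)*5*(-4) + ((⅔)*5*(-4))*(-3 + (⅔)*5*(-4))) = 3600/(-5 - 40/3 - 40*(-3 - 40/3)/3) = 3600/(-5 - 40/3 - 40/3*(-49/3)) = 3600/(-5 - 40/3 + 1960/9) = 3600/(1795/9) = 3600*(9/1795) = 6480/359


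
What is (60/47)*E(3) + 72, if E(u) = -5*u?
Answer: 2484/47 ≈ 52.851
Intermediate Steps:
(60/47)*E(3) + 72 = (60/47)*(-5*3) + 72 = (60*(1/47))*(-15) + 72 = (60/47)*(-15) + 72 = -900/47 + 72 = 2484/47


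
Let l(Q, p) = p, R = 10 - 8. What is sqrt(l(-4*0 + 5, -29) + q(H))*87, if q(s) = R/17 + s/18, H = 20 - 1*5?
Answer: 29*I*sqrt(291822)/34 ≈ 460.76*I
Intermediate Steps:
R = 2
H = 15 (H = 20 - 5 = 15)
q(s) = 2/17 + s/18
sqrt(l(-4*0 + 5, -29) + q(H))*87 = sqrt(-29 + (2/17 + (1/18)*15))*87 = sqrt(-29 + (2/17 + 5/6))*87 = sqrt(-29 + 97/102)*87 = sqrt(-2861/102)*87 = (I*sqrt(291822)/102)*87 = 29*I*sqrt(291822)/34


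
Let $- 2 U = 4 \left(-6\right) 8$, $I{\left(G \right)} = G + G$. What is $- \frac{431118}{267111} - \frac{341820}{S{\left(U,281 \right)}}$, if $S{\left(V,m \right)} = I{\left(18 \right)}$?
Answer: $- \frac{281850007}{29679} \approx -9496.6$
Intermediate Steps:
$I{\left(G \right)} = 2 G$
$U = 96$ ($U = - \frac{4 \left(-6\right) 8}{2} = - \frac{\left(-24\right) 8}{2} = \left(- \frac{1}{2}\right) \left(-192\right) = 96$)
$S{\left(V,m \right)} = 36$ ($S{\left(V,m \right)} = 2 \cdot 18 = 36$)
$- \frac{431118}{267111} - \frac{341820}{S{\left(U,281 \right)}} = - \frac{431118}{267111} - \frac{341820}{36} = \left(-431118\right) \frac{1}{267111} - 9495 = - \frac{47902}{29679} - 9495 = - \frac{281850007}{29679}$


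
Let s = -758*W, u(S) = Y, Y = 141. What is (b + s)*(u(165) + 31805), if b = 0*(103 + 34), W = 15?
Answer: -363226020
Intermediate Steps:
u(S) = 141
b = 0 (b = 0*137 = 0)
s = -11370 (s = -758*15 = -11370)
(b + s)*(u(165) + 31805) = (0 - 11370)*(141 + 31805) = -11370*31946 = -363226020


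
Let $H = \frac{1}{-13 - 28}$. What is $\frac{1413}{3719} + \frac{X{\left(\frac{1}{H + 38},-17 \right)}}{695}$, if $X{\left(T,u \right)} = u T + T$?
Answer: $\frac{1526588831}{4024385685} \approx 0.37933$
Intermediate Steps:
$H = - \frac{1}{41}$ ($H = \frac{1}{-41} = - \frac{1}{41} \approx -0.02439$)
$X{\left(T,u \right)} = T + T u$ ($X{\left(T,u \right)} = T u + T = T + T u$)
$\frac{1413}{3719} + \frac{X{\left(\frac{1}{H + 38},-17 \right)}}{695} = \frac{1413}{3719} + \frac{\frac{1}{- \frac{1}{41} + 38} \left(1 - 17\right)}{695} = 1413 \cdot \frac{1}{3719} + \frac{1}{\frac{1557}{41}} \left(-16\right) \frac{1}{695} = \frac{1413}{3719} + \frac{41}{1557} \left(-16\right) \frac{1}{695} = \frac{1413}{3719} - \frac{656}{1082115} = \frac{1526588831}{4024385685}$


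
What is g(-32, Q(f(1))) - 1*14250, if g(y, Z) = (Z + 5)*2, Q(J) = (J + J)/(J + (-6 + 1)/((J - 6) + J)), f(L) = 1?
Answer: -128144/9 ≈ -14238.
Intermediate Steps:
Q(J) = 2*J/(J - 5/(-6 + 2*J)) (Q(J) = (2*J)/(J - 5/((-6 + J) + J)) = (2*J)/(J - 5/(-6 + 2*J)) = 2*J/(J - 5/(-6 + 2*J)))
g(y, Z) = 10 + 2*Z (g(y, Z) = (5 + Z)*2 = 10 + 2*Z)
g(-32, Q(f(1))) - 1*14250 = (10 + 2*(4*1*(-3 + 1)/(-5 - 6*1 + 2*1²))) - 1*14250 = (10 + 2*(4*1*(-2)/(-5 - 6 + 2*1))) - 14250 = (10 + 2*(4*1*(-2)/(-5 - 6 + 2))) - 14250 = (10 + 2*(4*1*(-2)/(-9))) - 14250 = (10 + 2*(4*1*(-⅑)*(-2))) - 14250 = (10 + 2*(8/9)) - 14250 = (10 + 16/9) - 14250 = 106/9 - 14250 = -128144/9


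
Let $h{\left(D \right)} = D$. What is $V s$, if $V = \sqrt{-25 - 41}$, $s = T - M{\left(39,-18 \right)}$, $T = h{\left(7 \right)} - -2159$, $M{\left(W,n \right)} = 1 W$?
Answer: $2127 i \sqrt{66} \approx 17280.0 i$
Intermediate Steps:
$M{\left(W,n \right)} = W$
$T = 2166$ ($T = 7 - -2159 = 7 + 2159 = 2166$)
$s = 2127$ ($s = 2166 - 39 = 2127$)
$V = i \sqrt{66}$ ($V = \sqrt{-66} = i \sqrt{66} \approx 8.124 i$)
$V s = i \sqrt{66} \cdot 2127 = 2127 i \sqrt{66}$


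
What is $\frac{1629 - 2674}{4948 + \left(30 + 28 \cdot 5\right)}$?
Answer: $- \frac{1045}{5118} \approx -0.20418$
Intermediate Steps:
$\frac{1629 - 2674}{4948 + \left(30 + 28 \cdot 5\right)} = - \frac{1045}{4948 + \left(30 + 140\right)} = - \frac{1045}{4948 + 170} = - \frac{1045}{5118}$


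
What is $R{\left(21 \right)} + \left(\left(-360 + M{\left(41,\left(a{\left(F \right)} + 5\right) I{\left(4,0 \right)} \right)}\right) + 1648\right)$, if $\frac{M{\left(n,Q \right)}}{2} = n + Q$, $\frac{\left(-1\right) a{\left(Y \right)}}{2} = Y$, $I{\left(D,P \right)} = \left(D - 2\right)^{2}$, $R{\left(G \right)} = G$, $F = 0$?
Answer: $1431$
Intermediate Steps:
$I{\left(D,P \right)} = \left(-2 + D\right)^{2}$
$a{\left(Y \right)} = - 2 Y$
$M{\left(n,Q \right)} = 2 Q + 2 n$ ($M{\left(n,Q \right)} = 2 \left(n + Q\right) = 2 \left(Q + n\right) = 2 Q + 2 n$)
$R{\left(21 \right)} + \left(\left(-360 + M{\left(41,\left(a{\left(F \right)} + 5\right) I{\left(4,0 \right)} \right)}\right) + 1648\right) = 21 + \left(\left(-360 + \left(2 \left(\left(-2\right) 0 + 5\right) \left(-2 + 4\right)^{2} + 2 \cdot 41\right)\right) + 1648\right) = 21 + \left(\left(-360 + \left(2 \left(0 + 5\right) 2^{2} + 82\right)\right) + 1648\right) = 21 + \left(\left(-360 + \left(2 \cdot 5 \cdot 4 + 82\right)\right) + 1648\right) = 21 + \left(\left(-360 + \left(2 \cdot 20 + 82\right)\right) + 1648\right) = 21 + \left(\left(-360 + \left(40 + 82\right)\right) + 1648\right) = 21 + \left(\left(-360 + 122\right) + 1648\right) = 21 + \left(-238 + 1648\right) = 21 + 1410 = 1431$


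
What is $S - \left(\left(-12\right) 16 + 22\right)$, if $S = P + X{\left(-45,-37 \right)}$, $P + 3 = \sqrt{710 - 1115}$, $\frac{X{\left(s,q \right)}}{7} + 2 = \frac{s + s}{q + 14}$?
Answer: $\frac{4149}{23} + 9 i \sqrt{5} \approx 180.39 + 20.125 i$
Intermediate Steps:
$X{\left(s,q \right)} = -14 + \frac{14 s}{14 + q}$ ($X{\left(s,q \right)} = -14 + 7 \frac{s + s}{q + 14} = -14 + 7 \frac{2 s}{14 + q} = -14 + \frac{14 s}{14 + q}$)
$P = -3 + 9 i \sqrt{5}$ ($P = -3 + \sqrt{710 - 1115} = -3 + \sqrt{-405} = -3 + 9 i \sqrt{5} \approx -3.0 + 20.125 i$)
$S = \frac{239}{23} + 9 i \sqrt{5}$ ($S = \left(-3 + 9 i \sqrt{5}\right) + \frac{14 \left(-14 - 45 - -37\right)}{14 - 37} = \left(-3 + 9 i \sqrt{5}\right) + \frac{14 \left(-14 - 45 + 37\right)}{-23} = \left(-3 + 9 i \sqrt{5}\right) + 14 \left(- \frac{1}{23}\right) \left(-22\right) = \left(-3 + 9 i \sqrt{5}\right) + \frac{308}{23} = \frac{239}{23} + 9 i \sqrt{5} \approx 10.391 + 20.125 i$)
$S - \left(\left(-12\right) 16 + 22\right) = \left(\frac{239}{23} + 9 i \sqrt{5}\right) - \left(\left(-12\right) 16 + 22\right) = \left(\frac{239}{23} + 9 i \sqrt{5}\right) - \left(-192 + 22\right) = \left(\frac{239}{23} + 9 i \sqrt{5}\right) - -170 = \left(\frac{239}{23} + 9 i \sqrt{5}\right) + 170 = \frac{4149}{23} + 9 i \sqrt{5}$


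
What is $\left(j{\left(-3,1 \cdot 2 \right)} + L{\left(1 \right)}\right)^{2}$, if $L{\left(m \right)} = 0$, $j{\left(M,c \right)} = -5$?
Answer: $25$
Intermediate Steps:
$\left(j{\left(-3,1 \cdot 2 \right)} + L{\left(1 \right)}\right)^{2} = \left(-5 + 0\right)^{2} = \left(-5\right)^{2} = 25$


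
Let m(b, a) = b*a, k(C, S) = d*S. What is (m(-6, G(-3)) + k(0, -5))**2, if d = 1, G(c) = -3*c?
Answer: 3481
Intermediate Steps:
k(C, S) = S (k(C, S) = 1*S = S)
m(b, a) = a*b
(m(-6, G(-3)) + k(0, -5))**2 = (-3*(-3)*(-6) - 5)**2 = (9*(-6) - 5)**2 = (-54 - 5)**2 = (-59)**2 = 3481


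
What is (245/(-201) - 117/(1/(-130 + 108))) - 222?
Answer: 472507/201 ≈ 2350.8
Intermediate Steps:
(245/(-201) - 117/(1/(-130 + 108))) - 222 = (245*(-1/201) - 117/(1/(-22))) - 222 = (-245/201 - 117/(-1/22)) - 222 = (-245/201 - 117*(-22)) - 222 = (-245/201 + 2574) - 222 = 517129/201 - 222 = 472507/201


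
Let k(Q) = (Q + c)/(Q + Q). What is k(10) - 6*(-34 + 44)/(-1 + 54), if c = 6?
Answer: -88/265 ≈ -0.33208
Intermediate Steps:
k(Q) = (6 + Q)/(2*Q) (k(Q) = (Q + 6)/(Q + Q) = (6 + Q)/((2*Q)) = (6 + Q)*(1/(2*Q)) = (6 + Q)/(2*Q))
k(10) - 6*(-34 + 44)/(-1 + 54) = (1/2)*(6 + 10)/10 - 6*(-34 + 44)/(-1 + 54) = (1/2)*(1/10)*16 - 60/53 = 4/5 - 60/53 = -88/265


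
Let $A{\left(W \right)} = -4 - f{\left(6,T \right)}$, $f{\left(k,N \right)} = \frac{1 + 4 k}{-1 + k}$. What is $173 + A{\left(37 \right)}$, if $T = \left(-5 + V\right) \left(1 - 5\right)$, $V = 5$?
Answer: $164$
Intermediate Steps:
$T = 0$ ($T = \left(-5 + 5\right) \left(1 - 5\right) = 0 \left(-4\right) = 0$)
$f{\left(k,N \right)} = \frac{1 + 4 k}{-1 + k}$
$A{\left(W \right)} = -9$ ($A{\left(W \right)} = -4 - \frac{1 + 4 \cdot 6}{-1 + 6} = -4 - \frac{1 + 24}{5} = -4 - \frac{1}{5} \cdot 25 = -4 - 5 = -9$)
$173 + A{\left(37 \right)} = 173 - 9 = 164$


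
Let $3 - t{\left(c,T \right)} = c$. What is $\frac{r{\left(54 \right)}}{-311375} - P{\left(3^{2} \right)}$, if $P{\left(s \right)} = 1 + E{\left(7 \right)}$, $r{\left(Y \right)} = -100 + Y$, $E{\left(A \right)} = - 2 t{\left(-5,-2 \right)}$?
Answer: $\frac{4670671}{311375} \approx 15.0$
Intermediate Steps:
$t{\left(c,T \right)} = 3 - c$
$E{\left(A \right)} = -16$ ($E{\left(A \right)} = - 2 \left(3 - -5\right) = - 2 \left(3 + 5\right) = \left(-2\right) 8 = -16$)
$P{\left(s \right)} = -15$ ($P{\left(s \right)} = 1 - 16 = -15$)
$\frac{r{\left(54 \right)}}{-311375} - P{\left(3^{2} \right)} = \frac{-100 + 54}{-311375} - -15 = \left(-46\right) \left(- \frac{1}{311375}\right) + 15 = \frac{46}{311375} + 15 = \frac{4670671}{311375}$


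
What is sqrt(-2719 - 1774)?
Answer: I*sqrt(4493) ≈ 67.03*I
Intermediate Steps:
sqrt(-2719 - 1774) = sqrt(-4493) = I*sqrt(4493)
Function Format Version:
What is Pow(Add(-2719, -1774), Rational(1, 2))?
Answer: Mul(I, Pow(4493, Rational(1, 2))) ≈ Mul(67.030, I)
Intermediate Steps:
Pow(Add(-2719, -1774), Rational(1, 2)) = Pow(-4493, Rational(1, 2)) = Mul(I, Pow(4493, Rational(1, 2)))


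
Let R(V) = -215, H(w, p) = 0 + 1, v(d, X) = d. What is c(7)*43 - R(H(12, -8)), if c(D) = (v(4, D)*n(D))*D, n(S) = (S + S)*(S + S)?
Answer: 236199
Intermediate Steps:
n(S) = 4*S² (n(S) = (2*S)*(2*S) = 4*S²)
H(w, p) = 1
c(D) = 16*D³ (c(D) = (4*(4*D²))*D = (16*D²)*D = 16*D³)
c(7)*43 - R(H(12, -8)) = (16*7³)*43 - 1*(-215) = (16*343)*43 + 215 = 5488*43 + 215 = 235984 + 215 = 236199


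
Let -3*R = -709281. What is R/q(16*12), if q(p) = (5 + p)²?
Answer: 236427/38809 ≈ 6.0921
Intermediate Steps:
R = 236427 (R = -⅓*(-709281) = 236427)
R/q(16*12) = 236427/((5 + 16*12)²) = 236427/((5 + 192)²) = 236427/(197²) = 236427/38809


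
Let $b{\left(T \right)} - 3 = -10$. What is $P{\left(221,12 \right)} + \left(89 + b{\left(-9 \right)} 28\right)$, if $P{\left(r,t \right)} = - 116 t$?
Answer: $-1499$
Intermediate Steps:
$b{\left(T \right)} = -7$ ($b{\left(T \right)} = 3 - 10 = -7$)
$P{\left(221,12 \right)} + \left(89 + b{\left(-9 \right)} 28\right) = \left(-116\right) 12 + \left(89 - 196\right) = -1392 + \left(89 - 196\right) = -1392 - 107 = -1499$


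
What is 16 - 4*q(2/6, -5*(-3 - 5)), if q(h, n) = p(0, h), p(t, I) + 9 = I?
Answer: 152/3 ≈ 50.667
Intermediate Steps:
p(t, I) = -9 + I
q(h, n) = -9 + h
16 - 4*q(2/6, -5*(-3 - 5)) = 16 - 4*(-9 + 2/6) = 16 - 4*(-9 + 2*(1/6)) = 16 - 4*(-9 + 1/3) = 16 - 4*(-26/3) = 16 + 104/3 = 152/3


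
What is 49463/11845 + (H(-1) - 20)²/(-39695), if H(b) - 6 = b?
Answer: 392153732/94037455 ≈ 4.1702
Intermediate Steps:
H(b) = 6 + b
49463/11845 + (H(-1) - 20)²/(-39695) = 49463/11845 + ((6 - 1) - 20)²/(-39695) = 49463*(1/11845) + (5 - 20)²*(-1/39695) = 49463/11845 + (-15)²*(-1/39695) = 49463/11845 + 225*(-1/39695) = 49463/11845 - 45/7939 = 392153732/94037455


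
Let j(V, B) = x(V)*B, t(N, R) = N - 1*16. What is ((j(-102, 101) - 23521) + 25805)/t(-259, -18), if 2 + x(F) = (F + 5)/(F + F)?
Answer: -17381/2244 ≈ -7.7455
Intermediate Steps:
x(F) = -2 + (5 + F)/(2*F) (x(F) = -2 + (F + 5)/(F + F) = -2 + (5 + F)/((2*F)) = -2 + (5 + F)*(1/(2*F)) = -2 + (5 + F)/(2*F))
t(N, R) = -16 + N (t(N, R) = N - 16 = -16 + N)
j(V, B) = B*(5 - 3*V)/(2*V) (j(V, B) = ((5 - 3*V)/(2*V))*B = B*(5 - 3*V)/(2*V))
((j(-102, 101) - 23521) + 25805)/t(-259, -18) = (((1/2)*101*(5 - 3*(-102))/(-102) - 23521) + 25805)/(-16 - 259) = (((1/2)*101*(-1/102)*(5 + 306) - 23521) + 25805)/(-275) = (((1/2)*101*(-1/102)*311 - 23521) + 25805)*(-1/275) = ((-31411/204 - 23521) + 25805)*(-1/275) = (-4829695/204 + 25805)*(-1/275) = (434525/204)*(-1/275) = -17381/2244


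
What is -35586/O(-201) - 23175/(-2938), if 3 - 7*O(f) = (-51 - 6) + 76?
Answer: 183058119/11752 ≈ 15577.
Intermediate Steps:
O(f) = -16/7 (O(f) = 3/7 - ((-51 - 6) + 76)/7 = 3/7 - (-57 + 76)/7 = 3/7 - ⅐*19 = 3/7 - 19/7 = -16/7)
-35586/O(-201) - 23175/(-2938) = -35586/(-16/7) - 23175/(-2938) = -35586*(-7/16) - 23175*(-1/2938) = 124551/8 + 23175/2938 = 183058119/11752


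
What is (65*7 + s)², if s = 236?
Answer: 477481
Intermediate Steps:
(65*7 + s)² = (65*7 + 236)² = (455 + 236)² = 691² = 477481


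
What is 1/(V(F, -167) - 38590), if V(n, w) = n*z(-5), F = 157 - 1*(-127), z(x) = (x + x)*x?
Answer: -1/24390 ≈ -4.1000e-5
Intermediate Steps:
z(x) = 2*x**2 (z(x) = (2*x)*x = 2*x**2)
F = 284 (F = 157 + 127 = 284)
V(n, w) = 50*n (V(n, w) = n*(2*(-5)**2) = n*(2*25) = n*50 = 50*n)
1/(V(F, -167) - 38590) = 1/(50*284 - 38590) = 1/(14200 - 38590) = 1/(-24390) = -1/24390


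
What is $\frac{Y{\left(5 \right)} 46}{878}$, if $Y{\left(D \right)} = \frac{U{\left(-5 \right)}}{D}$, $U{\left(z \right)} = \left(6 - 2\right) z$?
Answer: $- \frac{92}{439} \approx -0.20957$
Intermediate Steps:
$U{\left(z \right)} = 4 z$
$Y{\left(D \right)} = - \frac{20}{D}$ ($Y{\left(D \right)} = \frac{4 \left(-5\right)}{D} = - \frac{20}{D}$)
$\frac{Y{\left(5 \right)} 46}{878} = \frac{- \frac{20}{5} \cdot 46}{878} = \left(-20\right) \frac{1}{5} \cdot 46 \cdot \frac{1}{878} = \left(-4\right) 46 \cdot \frac{1}{878} = \left(-184\right) \frac{1}{878} = - \frac{92}{439}$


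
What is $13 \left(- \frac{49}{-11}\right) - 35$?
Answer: $\frac{252}{11} \approx 22.909$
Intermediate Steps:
$13 \left(- \frac{49}{-11}\right) - 35 = 13 \left(\left(-49\right) \left(- \frac{1}{11}\right)\right) - 35 = 13 \cdot \frac{49}{11} - 35 = \frac{637}{11} - 35 = \frac{252}{11}$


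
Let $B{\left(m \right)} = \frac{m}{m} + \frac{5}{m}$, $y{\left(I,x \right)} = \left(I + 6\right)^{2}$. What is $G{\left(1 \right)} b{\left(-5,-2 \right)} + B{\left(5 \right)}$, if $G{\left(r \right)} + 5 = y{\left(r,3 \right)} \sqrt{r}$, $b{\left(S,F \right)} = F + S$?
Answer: $-306$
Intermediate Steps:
$y{\left(I,x \right)} = \left(6 + I\right)^{2}$
$B{\left(m \right)} = 1 + \frac{5}{m}$
$G{\left(r \right)} = -5 + \sqrt{r} \left(6 + r\right)^{2}$ ($G{\left(r \right)} = -5 + \left(6 + r\right)^{2} \sqrt{r} = -5 + \sqrt{r} \left(6 + r\right)^{2}$)
$G{\left(1 \right)} b{\left(-5,-2 \right)} + B{\left(5 \right)} = \left(-5 + \sqrt{1} \left(6 + 1\right)^{2}\right) \left(-2 - 5\right) + \frac{5 + 5}{5} = \left(-5 + 1 \cdot 7^{2}\right) \left(-7\right) + \frac{1}{5} \cdot 10 = \left(-5 + 1 \cdot 49\right) \left(-7\right) + 2 = \left(-5 + 49\right) \left(-7\right) + 2 = 44 \left(-7\right) + 2 = -308 + 2 = -306$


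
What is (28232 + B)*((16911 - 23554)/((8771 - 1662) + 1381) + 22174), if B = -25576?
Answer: 249996819376/4245 ≈ 5.8892e+7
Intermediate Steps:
(28232 + B)*((16911 - 23554)/((8771 - 1662) + 1381) + 22174) = (28232 - 25576)*((16911 - 23554)/((8771 - 1662) + 1381) + 22174) = 2656*(-6643/(7109 + 1381) + 22174) = 2656*(-6643/8490 + 22174) = 2656*(188250617/8490) = 249996819376/4245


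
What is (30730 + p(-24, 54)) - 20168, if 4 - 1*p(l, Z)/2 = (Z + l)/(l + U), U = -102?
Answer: 221980/21 ≈ 10570.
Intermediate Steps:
p(l, Z) = 8 - 2*(Z + l)/(-102 + l) (p(l, Z) = 8 - 2*(Z + l)/(l - 102) = 8 - 2*(Z + l)/(-102 + l))
(30730 + p(-24, 54)) - 20168 = (30730 + 2*(-408 - 1*54 + 3*(-24))/(-102 - 24)) - 20168 = (30730 + 2*(-408 - 54 - 72)/(-126)) - 20168 = (30730 + 2*(-1/126)*(-534)) - 20168 = (30730 + 178/21) - 20168 = 645508/21 - 20168 = 221980/21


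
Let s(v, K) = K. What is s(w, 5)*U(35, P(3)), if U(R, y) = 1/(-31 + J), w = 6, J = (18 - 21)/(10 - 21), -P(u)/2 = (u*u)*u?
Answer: -55/338 ≈ -0.16272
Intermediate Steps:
P(u) = -2*u³ (P(u) = -2*u*u*u = -2*u²*u = -2*u³)
J = 3/11 (J = -3/(-11) = -3*(-1/11) = 3/11 ≈ 0.27273)
U(R, y) = -11/338 (U(R, y) = 1/(-31 + 3/11) = 1/(-338/11) = -11/338)
s(w, 5)*U(35, P(3)) = 5*(-11/338) = -55/338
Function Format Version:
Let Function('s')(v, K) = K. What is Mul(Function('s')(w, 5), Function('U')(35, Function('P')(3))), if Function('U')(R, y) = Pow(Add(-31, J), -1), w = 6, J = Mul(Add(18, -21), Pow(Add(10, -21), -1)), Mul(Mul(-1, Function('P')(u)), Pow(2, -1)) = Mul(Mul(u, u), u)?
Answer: Rational(-55, 338) ≈ -0.16272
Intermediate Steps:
Function('P')(u) = Mul(-2, Pow(u, 3)) (Function('P')(u) = Mul(-2, Mul(Mul(u, u), u)) = Mul(-2, Mul(Pow(u, 2), u)) = Mul(-2, Pow(u, 3)))
J = Rational(3, 11) (J = Mul(-3, Pow(-11, -1)) = Mul(-3, Rational(-1, 11)) = Rational(3, 11) ≈ 0.27273)
Function('U')(R, y) = Rational(-11, 338) (Function('U')(R, y) = Pow(Add(-31, Rational(3, 11)), -1) = Pow(Rational(-338, 11), -1) = Rational(-11, 338))
Mul(Function('s')(w, 5), Function('U')(35, Function('P')(3))) = Mul(5, Rational(-11, 338)) = Rational(-55, 338)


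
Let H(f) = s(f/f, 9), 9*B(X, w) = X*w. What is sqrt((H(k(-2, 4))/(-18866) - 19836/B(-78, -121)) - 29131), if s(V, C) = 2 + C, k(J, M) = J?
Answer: 5*I*sqrt(8486508187277354)/2697838 ≈ 170.73*I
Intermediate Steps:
B(X, w) = X*w/9 (B(X, w) = (X*w)/9 = X*w/9)
H(f) = 11 (H(f) = 2 + 9 = 11)
sqrt((H(k(-2, 4))/(-18866) - 19836/B(-78, -121)) - 29131) = sqrt((11/(-18866) - 19836/((1/9)*(-78)*(-121))) - 29131) = sqrt((11*(-1/18866) - 19836/3146/3) - 29131) = sqrt((-11/18866 - 19836*3/3146) - 29131) = sqrt((-11/18866 - 29754/1573) - 29131) = sqrt(-561356267/29676218 - 29131) = sqrt(-865059262825/29676218) = 5*I*sqrt(8486508187277354)/2697838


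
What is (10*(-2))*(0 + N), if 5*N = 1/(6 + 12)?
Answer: -2/9 ≈ -0.22222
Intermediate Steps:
N = 1/90 (N = 1/(5*(6 + 12)) = (⅕)/18 = (⅕)*(1/18) = 1/90 ≈ 0.011111)
(10*(-2))*(0 + N) = (10*(-2))*(0 + 1/90) = -20*1/90 = -2/9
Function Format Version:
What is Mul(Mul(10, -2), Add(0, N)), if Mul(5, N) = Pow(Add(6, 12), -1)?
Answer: Rational(-2, 9) ≈ -0.22222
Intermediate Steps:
N = Rational(1, 90) (N = Mul(Rational(1, 5), Pow(Add(6, 12), -1)) = Mul(Rational(1, 5), Pow(18, -1)) = Mul(Rational(1, 5), Rational(1, 18)) = Rational(1, 90) ≈ 0.011111)
Mul(Mul(10, -2), Add(0, N)) = Mul(Mul(10, -2), Add(0, Rational(1, 90))) = Mul(-20, Rational(1, 90)) = Rational(-2, 9)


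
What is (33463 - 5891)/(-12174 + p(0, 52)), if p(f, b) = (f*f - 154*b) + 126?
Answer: -6893/5014 ≈ -1.3748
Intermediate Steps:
p(f, b) = 126 + f² - 154*b (p(f, b) = (f² - 154*b) + 126 = 126 + f² - 154*b)
(33463 - 5891)/(-12174 + p(0, 52)) = (33463 - 5891)/(-12174 + (126 + 0² - 154*52)) = 27572/(-12174 + (126 + 0 - 8008)) = 27572/(-12174 - 7882) = 27572/(-20056) = 27572*(-1/20056) = -6893/5014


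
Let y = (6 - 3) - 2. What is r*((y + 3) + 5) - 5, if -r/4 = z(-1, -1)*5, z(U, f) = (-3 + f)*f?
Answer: -725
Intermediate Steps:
y = 1 (y = 3 - 2 = 1)
z(U, f) = f*(-3 + f)
r = -80 (r = -4*(-(-3 - 1))*5 = -4*(-1*(-4))*5 = -16*5 = -4*20 = -80)
r*((y + 3) + 5) - 5 = -80*((1 + 3) + 5) - 5 = -80*(4 + 5) - 5 = -80*9 - 5 = -720 - 5 = -725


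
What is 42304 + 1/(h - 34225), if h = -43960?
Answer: 3307538239/78185 ≈ 42304.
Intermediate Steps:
42304 + 1/(h - 34225) = 42304 + 1/(-43960 - 34225) = 42304 + 1/(-78185) = 42304 - 1/78185 = 3307538239/78185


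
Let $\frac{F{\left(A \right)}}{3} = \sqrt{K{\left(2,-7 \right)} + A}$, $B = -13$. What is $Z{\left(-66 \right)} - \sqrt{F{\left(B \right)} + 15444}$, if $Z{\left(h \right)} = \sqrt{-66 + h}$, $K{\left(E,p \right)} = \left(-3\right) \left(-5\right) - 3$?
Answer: $- \sqrt{15444 + 3 i} + 2 i \sqrt{33} \approx -124.27 + 11.477 i$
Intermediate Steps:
$K{\left(E,p \right)} = 12$ ($K{\left(E,p \right)} = 15 - 3 = 12$)
$F{\left(A \right)} = 3 \sqrt{12 + A}$
$Z{\left(-66 \right)} - \sqrt{F{\left(B \right)} + 15444} = \sqrt{-66 - 66} - \sqrt{3 \sqrt{12 - 13} + 15444} = \sqrt{-132} - \sqrt{3 \sqrt{-1} + 15444} = 2 i \sqrt{33} - \sqrt{3 i + 15444} = 2 i \sqrt{33} - \sqrt{15444 + 3 i} = - \sqrt{15444 + 3 i} + 2 i \sqrt{33}$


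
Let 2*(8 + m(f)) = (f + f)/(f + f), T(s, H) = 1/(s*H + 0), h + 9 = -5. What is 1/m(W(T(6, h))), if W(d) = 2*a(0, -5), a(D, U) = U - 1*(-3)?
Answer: -2/15 ≈ -0.13333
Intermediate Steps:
h = -14 (h = -9 - 5 = -14)
a(D, U) = 3 + U (a(D, U) = U + 3 = 3 + U)
T(s, H) = 1/(H*s) (T(s, H) = 1/(H*s + 0) = 1/(H*s))
W(d) = -4 (W(d) = 2*(3 - 5) = 2*(-2) = -4)
m(f) = -15/2 (m(f) = -8 + ((f + f)/(f + f))/2 = -8 + ((2*f)/((2*f)))/2 = -8 + ((2*f)*(1/(2*f)))/2 = -8 + (½)*1 = -8 + ½ = -15/2)
1/m(W(T(6, h))) = 1/(-15/2) = -2/15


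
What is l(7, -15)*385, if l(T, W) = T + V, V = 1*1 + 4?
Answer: 4620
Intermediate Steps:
V = 5 (V = 1 + 4 = 5)
l(T, W) = 5 + T (l(T, W) = T + 5 = 5 + T)
l(7, -15)*385 = (5 + 7)*385 = 12*385 = 4620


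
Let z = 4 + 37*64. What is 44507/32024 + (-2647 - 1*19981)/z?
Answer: -154767117/18990232 ≈ -8.1498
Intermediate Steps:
z = 2372 (z = 4 + 2368 = 2372)
44507/32024 + (-2647 - 1*19981)/z = 44507/32024 + (-2647 - 1*19981)/2372 = 44507*(1/32024) + (-2647 - 19981)*(1/2372) = 44507/32024 - 22628*1/2372 = 44507/32024 - 5657/593 = -154767117/18990232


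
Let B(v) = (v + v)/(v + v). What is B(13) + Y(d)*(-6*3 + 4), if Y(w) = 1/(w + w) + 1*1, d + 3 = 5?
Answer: -33/2 ≈ -16.500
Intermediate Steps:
d = 2 (d = -3 + 5 = 2)
Y(w) = 1 + 1/(2*w) (Y(w) = 1/(2*w) + 1 = 1 + 1/(2*w))
B(v) = 1 (B(v) = (2*v)/((2*v)) = (2*v)*(1/(2*v)) = 1)
B(13) + Y(d)*(-6*3 + 4) = 1 + ((½ + 2)/2)*(-6*3 + 4) = 1 + ((½)*(5/2))*(-18 + 4) = 1 + (5/4)*(-14) = 1 - 35/2 = -33/2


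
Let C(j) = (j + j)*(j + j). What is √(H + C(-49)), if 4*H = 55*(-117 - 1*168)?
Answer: √22741/2 ≈ 75.401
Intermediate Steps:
H = -15675/4 (H = (55*(-117 - 1*168))/4 = (55*(-117 - 168))/4 = (55*(-285))/4 = (¼)*(-15675) = -15675/4 ≈ -3918.8)
C(j) = 4*j² (C(j) = (2*j)*(2*j) = 4*j²)
√(H + C(-49)) = √(-15675/4 + 4*(-49)²) = √(-15675/4 + 4*2401) = √(-15675/4 + 9604) = √(22741/4) = √22741/2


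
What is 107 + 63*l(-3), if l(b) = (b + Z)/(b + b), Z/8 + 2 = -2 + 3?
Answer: 445/2 ≈ 222.50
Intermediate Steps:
Z = -8 (Z = -16 + 8*(-2 + 3) = -16 + 8*1 = -16 + 8 = -8)
l(b) = (-8 + b)/(2*b) (l(b) = (b - 8)/(b + b) = (-8 + b)/((2*b)) = (-8 + b)*(1/(2*b)) = (-8 + b)/(2*b))
107 + 63*l(-3) = 107 + 63*((½)*(-8 - 3)/(-3)) = 107 + 63*((½)*(-⅓)*(-11)) = 107 + 63*(11/6) = 107 + 231/2 = 445/2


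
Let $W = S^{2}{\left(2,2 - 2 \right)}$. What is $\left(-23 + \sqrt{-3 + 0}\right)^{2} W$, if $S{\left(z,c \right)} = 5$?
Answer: $13150 - 1150 i \sqrt{3} \approx 13150.0 - 1991.9 i$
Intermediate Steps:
$W = 25$ ($W = 5^{2} = 25$)
$\left(-23 + \sqrt{-3 + 0}\right)^{2} W = \left(-23 + \sqrt{-3 + 0}\right)^{2} \cdot 25 = \left(-23 + \sqrt{-3}\right)^{2} \cdot 25 = \left(-23 + i \sqrt{3}\right)^{2} \cdot 25 = 25 \left(-23 + i \sqrt{3}\right)^{2}$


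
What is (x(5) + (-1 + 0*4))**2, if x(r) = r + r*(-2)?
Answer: 36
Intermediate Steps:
x(r) = -r (x(r) = r - 2*r = -r)
(x(5) + (-1 + 0*4))**2 = (-1*5 + (-1 + 0*4))**2 = (-5 + (-1 + 0))**2 = (-5 - 1)**2 = (-6)**2 = 36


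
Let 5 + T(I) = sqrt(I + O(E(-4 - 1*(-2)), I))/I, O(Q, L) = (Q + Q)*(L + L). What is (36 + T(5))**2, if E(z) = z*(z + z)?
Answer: (155 + sqrt(165))**2/25 ≈ 1126.9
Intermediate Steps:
E(z) = 2*z**2 (E(z) = z*(2*z) = 2*z**2)
O(Q, L) = 4*L*Q (O(Q, L) = (2*Q)*(2*L) = 4*L*Q)
T(I) = -5 + sqrt(33)/sqrt(I) (T(I) = -5 + sqrt(I + 4*I*(2*(-4 - 1*(-2))**2))/I = -5 + sqrt(I + 4*I*(2*(-4 + 2)**2))/I = -5 + sqrt(I + 4*I*(2*(-2)**2))/I = -5 + sqrt(I + 4*I*(2*4))/I = -5 + sqrt(I + 4*I*8)/I = -5 + sqrt(I + 32*I)/I = -5 + sqrt(33*I)/I = -5 + (sqrt(33)*sqrt(I))/I = -5 + sqrt(33)/sqrt(I))
(36 + T(5))**2 = (36 + (-5 + sqrt(33)/sqrt(5)))**2 = (36 + (-5 + sqrt(33)*(sqrt(5)/5)))**2 = (36 + (-5 + sqrt(165)/5))**2 = (31 + sqrt(165)/5)**2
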